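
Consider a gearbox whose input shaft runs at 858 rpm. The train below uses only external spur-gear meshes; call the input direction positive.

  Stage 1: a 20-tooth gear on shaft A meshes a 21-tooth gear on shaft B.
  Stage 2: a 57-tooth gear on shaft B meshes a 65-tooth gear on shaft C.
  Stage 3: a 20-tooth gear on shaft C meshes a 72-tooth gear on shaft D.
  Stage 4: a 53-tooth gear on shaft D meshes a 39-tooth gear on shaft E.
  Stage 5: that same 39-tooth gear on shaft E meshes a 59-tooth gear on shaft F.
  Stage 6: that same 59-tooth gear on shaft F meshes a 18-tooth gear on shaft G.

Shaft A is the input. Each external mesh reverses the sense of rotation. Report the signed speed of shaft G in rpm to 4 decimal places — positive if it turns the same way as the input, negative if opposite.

+586.0847 rpm (same as input, |ω| = 586.0847 rpm)

Stage 1 [20T→21T]: ω = 858.0000×20/21 = 817.1429 rpm, dir flips to −; running = −817.1429
Stage 2 [57T→65T]: ω = 817.1429×57/65 = 716.5714 rpm, dir flips to +; running = +716.5714
Stage 3 [20T→72T]: ω = 716.5714×20/72 = 199.0476 rpm, dir flips to −; running = −199.0476
Stage 4 [53T→39T]: ω = 199.0476×53/39 = 270.5006 rpm, dir flips to +; running = +270.5006
Stage 5 [39T→59T]: ω = 270.5006×39/59 = 178.8055 rpm, dir flips to −; running = −178.8055
Stage 6 [59T→18T]: ω = 178.8055×59/18 = 586.0847 rpm, dir flips to +; running = +586.0847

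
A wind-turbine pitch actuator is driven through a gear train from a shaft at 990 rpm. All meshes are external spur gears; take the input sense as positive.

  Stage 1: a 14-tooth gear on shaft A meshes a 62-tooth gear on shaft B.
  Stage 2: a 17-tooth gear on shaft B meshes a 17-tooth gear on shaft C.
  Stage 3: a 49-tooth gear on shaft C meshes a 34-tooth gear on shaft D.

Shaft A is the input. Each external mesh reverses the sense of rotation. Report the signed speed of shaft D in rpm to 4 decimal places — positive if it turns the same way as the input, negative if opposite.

-322.1727 rpm (opposite to input, |ω| = 322.1727 rpm)

Stage 1 [14T→62T]: ω = 990.0000×14/62 = 223.5484 rpm, dir flips to −; running = −223.5484
Stage 2 [17T→17T]: ω = 223.5484×17/17 = 223.5484 rpm, dir flips to +; running = +223.5484
Stage 3 [49T→34T]: ω = 223.5484×49/34 = 322.1727 rpm, dir flips to −; running = −322.1727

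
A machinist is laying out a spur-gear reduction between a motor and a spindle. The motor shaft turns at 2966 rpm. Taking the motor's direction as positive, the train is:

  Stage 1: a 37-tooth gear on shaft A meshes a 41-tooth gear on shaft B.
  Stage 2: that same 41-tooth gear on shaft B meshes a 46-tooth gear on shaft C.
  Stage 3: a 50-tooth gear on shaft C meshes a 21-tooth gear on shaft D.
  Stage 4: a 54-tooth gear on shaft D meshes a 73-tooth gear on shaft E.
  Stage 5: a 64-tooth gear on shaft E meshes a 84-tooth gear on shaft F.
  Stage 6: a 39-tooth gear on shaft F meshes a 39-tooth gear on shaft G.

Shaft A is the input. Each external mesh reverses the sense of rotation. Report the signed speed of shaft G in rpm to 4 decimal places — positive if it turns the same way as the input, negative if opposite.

+3201.3808 rpm (same as input, |ω| = 3201.3808 rpm)

Stage 1 [37T→41T]: ω = 2966.0000×37/41 = 2676.6341 rpm, dir flips to −; running = −2676.6341
Stage 2 [41T→46T]: ω = 2676.6341×41/46 = 2385.6957 rpm, dir flips to +; running = +2385.6957
Stage 3 [50T→21T]: ω = 2385.6957×50/21 = 5680.2277 rpm, dir flips to −; running = −5680.2277
Stage 4 [54T→73T]: ω = 5680.2277×54/73 = 4201.8123 rpm, dir flips to +; running = +4201.8123
Stage 5 [64T→84T]: ω = 4201.8123×64/84 = 3201.3808 rpm, dir flips to −; running = −3201.3808
Stage 6 [39T→39T]: ω = 3201.3808×39/39 = 3201.3808 rpm, dir flips to +; running = +3201.3808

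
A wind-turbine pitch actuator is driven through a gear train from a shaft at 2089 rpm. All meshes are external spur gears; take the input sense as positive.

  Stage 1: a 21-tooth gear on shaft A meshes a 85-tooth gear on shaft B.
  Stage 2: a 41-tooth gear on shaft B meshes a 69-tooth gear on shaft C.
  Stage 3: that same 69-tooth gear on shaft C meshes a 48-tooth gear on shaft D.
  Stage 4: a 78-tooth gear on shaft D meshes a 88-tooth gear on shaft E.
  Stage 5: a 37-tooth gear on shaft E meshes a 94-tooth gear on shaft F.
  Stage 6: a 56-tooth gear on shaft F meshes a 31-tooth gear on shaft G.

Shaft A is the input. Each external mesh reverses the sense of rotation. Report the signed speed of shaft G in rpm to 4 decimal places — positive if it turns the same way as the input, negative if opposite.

Stage 1 [21T→85T]: ω = 2089.0000×21/85 = 516.1059 rpm, dir flips to −; running = −516.1059
Stage 2 [41T→69T]: ω = 516.1059×41/69 = 306.6716 rpm, dir flips to +; running = +306.6716
Stage 3 [69T→48T]: ω = 306.6716×69/48 = 440.8404 rpm, dir flips to −; running = −440.8404
Stage 4 [78T→88T]: ω = 440.8404×78/88 = 390.7449 rpm, dir flips to +; running = +390.7449
Stage 5 [37T→94T]: ω = 390.7449×37/94 = 153.8039 rpm, dir flips to −; running = −153.8039
Stage 6 [56T→31T]: ω = 153.8039×56/31 = 277.8392 rpm, dir flips to +; running = +277.8392

+277.8392 rpm (same as input, |ω| = 277.8392 rpm)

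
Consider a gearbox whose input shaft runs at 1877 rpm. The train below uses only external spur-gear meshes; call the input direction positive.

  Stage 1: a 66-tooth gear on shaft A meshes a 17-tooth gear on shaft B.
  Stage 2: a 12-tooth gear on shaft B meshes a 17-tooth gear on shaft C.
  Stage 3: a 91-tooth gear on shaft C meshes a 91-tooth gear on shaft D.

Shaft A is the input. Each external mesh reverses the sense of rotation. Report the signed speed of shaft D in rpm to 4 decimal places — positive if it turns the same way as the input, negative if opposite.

-5143.8893 rpm (opposite to input, |ω| = 5143.8893 rpm)

Stage 1 [66T→17T]: ω = 1877.0000×66/17 = 7287.1765 rpm, dir flips to −; running = −7287.1765
Stage 2 [12T→17T]: ω = 7287.1765×12/17 = 5143.8893 rpm, dir flips to +; running = +5143.8893
Stage 3 [91T→91T]: ω = 5143.8893×91/91 = 5143.8893 rpm, dir flips to −; running = −5143.8893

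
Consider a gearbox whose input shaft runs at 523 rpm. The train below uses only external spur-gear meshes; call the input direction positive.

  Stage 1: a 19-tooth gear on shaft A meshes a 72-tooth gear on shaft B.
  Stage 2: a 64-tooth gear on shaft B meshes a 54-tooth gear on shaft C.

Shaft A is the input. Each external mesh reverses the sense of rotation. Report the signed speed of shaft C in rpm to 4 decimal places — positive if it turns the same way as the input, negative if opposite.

+163.5720 rpm (same as input, |ω| = 163.5720 rpm)

Stage 1 [19T→72T]: ω = 523.0000×19/72 = 138.0139 rpm, dir flips to −; running = −138.0139
Stage 2 [64T→54T]: ω = 138.0139×64/54 = 163.5720 rpm, dir flips to +; running = +163.5720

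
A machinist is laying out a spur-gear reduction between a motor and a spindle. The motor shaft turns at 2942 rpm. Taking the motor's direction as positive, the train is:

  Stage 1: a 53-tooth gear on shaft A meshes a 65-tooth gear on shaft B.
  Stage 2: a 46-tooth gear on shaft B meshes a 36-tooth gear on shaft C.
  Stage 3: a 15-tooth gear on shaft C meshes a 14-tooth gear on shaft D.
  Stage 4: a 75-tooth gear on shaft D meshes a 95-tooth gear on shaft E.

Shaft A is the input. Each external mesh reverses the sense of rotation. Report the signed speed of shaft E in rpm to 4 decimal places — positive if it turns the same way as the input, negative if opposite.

+2592.7545 rpm (same as input, |ω| = 2592.7545 rpm)

Stage 1 [53T→65T]: ω = 2942.0000×53/65 = 2398.8615 rpm, dir flips to −; running = −2398.8615
Stage 2 [46T→36T]: ω = 2398.8615×46/36 = 3065.2120 rpm, dir flips to +; running = +3065.2120
Stage 3 [15T→14T]: ω = 3065.2120×15/14 = 3284.1557 rpm, dir flips to −; running = −3284.1557
Stage 4 [75T→95T]: ω = 3284.1557×75/95 = 2592.7545 rpm, dir flips to +; running = +2592.7545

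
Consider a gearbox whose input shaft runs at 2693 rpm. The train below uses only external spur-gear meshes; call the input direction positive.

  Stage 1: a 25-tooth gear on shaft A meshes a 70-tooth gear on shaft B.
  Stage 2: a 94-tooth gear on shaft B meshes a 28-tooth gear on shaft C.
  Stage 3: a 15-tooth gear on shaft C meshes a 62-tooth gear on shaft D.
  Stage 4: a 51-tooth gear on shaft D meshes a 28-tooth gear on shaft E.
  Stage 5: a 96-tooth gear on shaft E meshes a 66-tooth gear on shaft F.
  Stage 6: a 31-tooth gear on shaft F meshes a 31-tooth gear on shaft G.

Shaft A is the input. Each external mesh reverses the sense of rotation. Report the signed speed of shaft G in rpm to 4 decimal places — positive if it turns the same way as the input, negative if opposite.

+2069.6035 rpm (same as input, |ω| = 2069.6035 rpm)

Stage 1 [25T→70T]: ω = 2693.0000×25/70 = 961.7857 rpm, dir flips to −; running = −961.7857
Stage 2 [94T→28T]: ω = 961.7857×94/28 = 3228.8520 rpm, dir flips to +; running = +3228.8520
Stage 3 [15T→62T]: ω = 3228.8520×15/62 = 781.1739 rpm, dir flips to −; running = −781.1739
Stage 4 [51T→28T]: ω = 781.1739×51/28 = 1422.8524 rpm, dir flips to +; running = +1422.8524
Stage 5 [96T→66T]: ω = 1422.8524×96/66 = 2069.6035 rpm, dir flips to −; running = −2069.6035
Stage 6 [31T→31T]: ω = 2069.6035×31/31 = 2069.6035 rpm, dir flips to +; running = +2069.6035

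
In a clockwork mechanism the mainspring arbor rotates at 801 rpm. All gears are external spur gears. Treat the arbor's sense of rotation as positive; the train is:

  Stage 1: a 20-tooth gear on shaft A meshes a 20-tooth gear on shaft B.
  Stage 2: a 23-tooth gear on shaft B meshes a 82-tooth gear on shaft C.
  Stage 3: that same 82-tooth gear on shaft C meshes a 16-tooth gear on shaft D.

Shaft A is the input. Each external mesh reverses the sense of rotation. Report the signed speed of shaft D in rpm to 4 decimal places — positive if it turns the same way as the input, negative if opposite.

Stage 1 [20T→20T]: ω = 801.0000×20/20 = 801.0000 rpm, dir flips to −; running = −801.0000
Stage 2 [23T→82T]: ω = 801.0000×23/82 = 224.6707 rpm, dir flips to +; running = +224.6707
Stage 3 [82T→16T]: ω = 224.6707×82/16 = 1151.4375 rpm, dir flips to −; running = −1151.4375

-1151.4375 rpm (opposite to input, |ω| = 1151.4375 rpm)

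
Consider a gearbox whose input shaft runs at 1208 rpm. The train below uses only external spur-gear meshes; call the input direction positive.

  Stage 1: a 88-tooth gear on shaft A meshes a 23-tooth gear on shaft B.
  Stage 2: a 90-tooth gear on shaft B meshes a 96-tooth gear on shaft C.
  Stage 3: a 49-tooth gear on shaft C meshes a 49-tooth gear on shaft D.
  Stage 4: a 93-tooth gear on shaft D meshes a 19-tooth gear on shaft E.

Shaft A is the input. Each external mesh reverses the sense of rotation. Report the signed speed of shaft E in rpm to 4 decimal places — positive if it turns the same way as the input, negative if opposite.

Stage 1 [88T→23T]: ω = 1208.0000×88/23 = 4621.9130 rpm, dir flips to −; running = −4621.9130
Stage 2 [90T→96T]: ω = 4621.9130×90/96 = 4333.0435 rpm, dir flips to +; running = +4333.0435
Stage 3 [49T→49T]: ω = 4333.0435×49/49 = 4333.0435 rpm, dir flips to −; running = −4333.0435
Stage 4 [93T→19T]: ω = 4333.0435×93/19 = 21209.1076 rpm, dir flips to +; running = +21209.1076

+21209.1076 rpm (same as input, |ω| = 21209.1076 rpm)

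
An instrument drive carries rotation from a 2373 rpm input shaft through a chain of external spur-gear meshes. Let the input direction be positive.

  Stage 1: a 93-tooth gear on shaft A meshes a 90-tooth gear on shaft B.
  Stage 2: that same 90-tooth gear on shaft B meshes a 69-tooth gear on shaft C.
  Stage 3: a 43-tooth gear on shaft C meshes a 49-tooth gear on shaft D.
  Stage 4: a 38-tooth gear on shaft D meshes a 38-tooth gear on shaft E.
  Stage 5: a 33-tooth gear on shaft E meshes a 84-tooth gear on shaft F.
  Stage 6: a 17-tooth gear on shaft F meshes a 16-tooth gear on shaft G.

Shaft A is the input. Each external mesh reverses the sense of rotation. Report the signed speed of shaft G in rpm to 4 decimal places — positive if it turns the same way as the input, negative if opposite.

+1171.5682 rpm (same as input, |ω| = 1171.5682 rpm)

Stage 1 [93T→90T]: ω = 2373.0000×93/90 = 2452.1000 rpm, dir flips to −; running = −2452.1000
Stage 2 [90T→69T]: ω = 2452.1000×90/69 = 3198.3913 rpm, dir flips to +; running = +3198.3913
Stage 3 [43T→49T]: ω = 3198.3913×43/49 = 2806.7516 rpm, dir flips to −; running = −2806.7516
Stage 4 [38T→38T]: ω = 2806.7516×38/38 = 2806.7516 rpm, dir flips to +; running = +2806.7516
Stage 5 [33T→84T]: ω = 2806.7516×33/84 = 1102.6524 rpm, dir flips to −; running = −1102.6524
Stage 6 [17T→16T]: ω = 1102.6524×17/16 = 1171.5682 rpm, dir flips to +; running = +1171.5682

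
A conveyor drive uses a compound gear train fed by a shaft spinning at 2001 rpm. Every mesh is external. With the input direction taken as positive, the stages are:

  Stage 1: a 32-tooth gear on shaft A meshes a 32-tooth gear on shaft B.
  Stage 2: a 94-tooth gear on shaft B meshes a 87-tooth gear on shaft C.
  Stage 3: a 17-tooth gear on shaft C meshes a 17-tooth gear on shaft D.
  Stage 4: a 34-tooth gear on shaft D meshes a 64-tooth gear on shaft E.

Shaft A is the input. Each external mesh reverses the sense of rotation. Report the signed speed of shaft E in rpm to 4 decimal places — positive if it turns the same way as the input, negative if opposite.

+1148.5625 rpm (same as input, |ω| = 1148.5625 rpm)

Stage 1 [32T→32T]: ω = 2001.0000×32/32 = 2001.0000 rpm, dir flips to −; running = −2001.0000
Stage 2 [94T→87T]: ω = 2001.0000×94/87 = 2162.0000 rpm, dir flips to +; running = +2162.0000
Stage 3 [17T→17T]: ω = 2162.0000×17/17 = 2162.0000 rpm, dir flips to −; running = −2162.0000
Stage 4 [34T→64T]: ω = 2162.0000×34/64 = 1148.5625 rpm, dir flips to +; running = +1148.5625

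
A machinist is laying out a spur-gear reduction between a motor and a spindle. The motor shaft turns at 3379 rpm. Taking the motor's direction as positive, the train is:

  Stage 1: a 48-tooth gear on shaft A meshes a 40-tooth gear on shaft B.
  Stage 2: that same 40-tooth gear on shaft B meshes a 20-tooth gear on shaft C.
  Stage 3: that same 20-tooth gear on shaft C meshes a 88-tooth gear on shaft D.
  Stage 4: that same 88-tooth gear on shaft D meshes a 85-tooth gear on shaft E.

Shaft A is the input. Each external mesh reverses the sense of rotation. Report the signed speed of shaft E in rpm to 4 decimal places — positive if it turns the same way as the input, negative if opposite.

Stage 1 [48T→40T]: ω = 3379.0000×48/40 = 4054.8000 rpm, dir flips to −; running = −4054.8000
Stage 2 [40T→20T]: ω = 4054.8000×40/20 = 8109.6000 rpm, dir flips to +; running = +8109.6000
Stage 3 [20T→88T]: ω = 8109.6000×20/88 = 1843.0909 rpm, dir flips to −; running = −1843.0909
Stage 4 [88T→85T]: ω = 1843.0909×88/85 = 1908.1412 rpm, dir flips to +; running = +1908.1412

+1908.1412 rpm (same as input, |ω| = 1908.1412 rpm)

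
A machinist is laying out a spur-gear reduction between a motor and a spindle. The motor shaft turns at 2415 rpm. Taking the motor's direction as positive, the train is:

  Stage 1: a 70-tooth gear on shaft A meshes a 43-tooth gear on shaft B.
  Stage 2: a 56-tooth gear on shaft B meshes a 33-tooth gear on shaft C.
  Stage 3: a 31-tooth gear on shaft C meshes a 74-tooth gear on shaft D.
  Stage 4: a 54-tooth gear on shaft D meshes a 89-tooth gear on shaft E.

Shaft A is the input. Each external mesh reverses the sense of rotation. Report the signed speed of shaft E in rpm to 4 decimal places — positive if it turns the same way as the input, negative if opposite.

Stage 1 [70T→43T]: ω = 2415.0000×70/43 = 3931.3953 rpm, dir flips to −; running = −3931.3953
Stage 2 [56T→33T]: ω = 3931.3953×56/33 = 6671.4588 rpm, dir flips to +; running = +6671.4588
Stage 3 [31T→74T]: ω = 6671.4588×31/74 = 2794.8003 rpm, dir flips to −; running = −2794.8003
Stage 4 [54T→89T]: ω = 2794.8003×54/89 = 1695.7215 rpm, dir flips to +; running = +1695.7215

+1695.7215 rpm (same as input, |ω| = 1695.7215 rpm)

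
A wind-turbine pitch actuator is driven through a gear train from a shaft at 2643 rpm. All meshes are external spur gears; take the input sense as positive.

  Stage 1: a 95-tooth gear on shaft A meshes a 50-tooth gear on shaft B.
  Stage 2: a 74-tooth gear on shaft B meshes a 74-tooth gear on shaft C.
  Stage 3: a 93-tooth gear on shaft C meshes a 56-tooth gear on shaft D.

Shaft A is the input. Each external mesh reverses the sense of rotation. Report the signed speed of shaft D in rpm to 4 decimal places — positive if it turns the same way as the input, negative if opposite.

-8339.6089 rpm (opposite to input, |ω| = 8339.6089 rpm)

Stage 1 [95T→50T]: ω = 2643.0000×95/50 = 5021.7000 rpm, dir flips to −; running = −5021.7000
Stage 2 [74T→74T]: ω = 5021.7000×74/74 = 5021.7000 rpm, dir flips to +; running = +5021.7000
Stage 3 [93T→56T]: ω = 5021.7000×93/56 = 8339.6089 rpm, dir flips to −; running = −8339.6089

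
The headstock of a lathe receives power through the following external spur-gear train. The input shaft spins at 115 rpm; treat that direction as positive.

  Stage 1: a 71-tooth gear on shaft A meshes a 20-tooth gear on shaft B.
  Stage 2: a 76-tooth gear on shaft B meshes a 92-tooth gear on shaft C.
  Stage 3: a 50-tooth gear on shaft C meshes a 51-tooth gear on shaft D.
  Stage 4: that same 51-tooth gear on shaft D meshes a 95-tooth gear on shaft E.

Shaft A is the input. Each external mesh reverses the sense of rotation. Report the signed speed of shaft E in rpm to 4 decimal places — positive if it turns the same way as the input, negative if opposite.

Stage 1 [71T→20T]: ω = 115.0000×71/20 = 408.2500 rpm, dir flips to −; running = −408.2500
Stage 2 [76T→92T]: ω = 408.2500×76/92 = 337.2500 rpm, dir flips to +; running = +337.2500
Stage 3 [50T→51T]: ω = 337.2500×50/51 = 330.6373 rpm, dir flips to −; running = −330.6373
Stage 4 [51T→95T]: ω = 330.6373×51/95 = 177.5000 rpm, dir flips to +; running = +177.5000

+177.5000 rpm (same as input, |ω| = 177.5000 rpm)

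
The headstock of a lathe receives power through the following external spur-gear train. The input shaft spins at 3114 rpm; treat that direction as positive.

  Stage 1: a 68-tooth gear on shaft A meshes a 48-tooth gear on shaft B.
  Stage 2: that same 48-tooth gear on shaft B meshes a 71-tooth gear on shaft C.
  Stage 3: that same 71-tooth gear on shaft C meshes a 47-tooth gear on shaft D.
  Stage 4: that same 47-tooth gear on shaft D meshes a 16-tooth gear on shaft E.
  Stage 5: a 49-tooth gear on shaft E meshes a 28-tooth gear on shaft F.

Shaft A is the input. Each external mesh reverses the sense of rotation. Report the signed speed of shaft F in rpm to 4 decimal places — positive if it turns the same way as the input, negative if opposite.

-23160.3750 rpm (opposite to input, |ω| = 23160.3750 rpm)

Stage 1 [68T→48T]: ω = 3114.0000×68/48 = 4411.5000 rpm, dir flips to −; running = −4411.5000
Stage 2 [48T→71T]: ω = 4411.5000×48/71 = 2982.4225 rpm, dir flips to +; running = +2982.4225
Stage 3 [71T→47T]: ω = 2982.4225×71/47 = 4505.3617 rpm, dir flips to −; running = −4505.3617
Stage 4 [47T→16T]: ω = 4505.3617×47/16 = 13234.5000 rpm, dir flips to +; running = +13234.5000
Stage 5 [49T→28T]: ω = 13234.5000×49/28 = 23160.3750 rpm, dir flips to −; running = −23160.3750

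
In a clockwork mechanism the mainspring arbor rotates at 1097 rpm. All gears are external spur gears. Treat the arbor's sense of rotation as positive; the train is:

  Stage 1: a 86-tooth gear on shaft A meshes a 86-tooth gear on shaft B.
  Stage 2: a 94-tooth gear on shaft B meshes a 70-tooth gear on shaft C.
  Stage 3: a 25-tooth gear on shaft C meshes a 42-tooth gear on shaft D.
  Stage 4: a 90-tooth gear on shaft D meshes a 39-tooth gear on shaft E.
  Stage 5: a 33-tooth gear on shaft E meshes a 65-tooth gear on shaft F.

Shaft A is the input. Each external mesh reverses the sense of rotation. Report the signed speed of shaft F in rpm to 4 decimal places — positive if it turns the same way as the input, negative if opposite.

Stage 1 [86T→86T]: ω = 1097.0000×86/86 = 1097.0000 rpm, dir flips to −; running = −1097.0000
Stage 2 [94T→70T]: ω = 1097.0000×94/70 = 1473.1143 rpm, dir flips to +; running = +1473.1143
Stage 3 [25T→42T]: ω = 1473.1143×25/42 = 876.8537 rpm, dir flips to −; running = −876.8537
Stage 4 [90T→39T]: ω = 876.8537×90/39 = 2023.5086 rpm, dir flips to +; running = +2023.5086
Stage 5 [33T→65T]: ω = 2023.5086×33/65 = 1027.3198 rpm, dir flips to −; running = −1027.3198

-1027.3198 rpm (opposite to input, |ω| = 1027.3198 rpm)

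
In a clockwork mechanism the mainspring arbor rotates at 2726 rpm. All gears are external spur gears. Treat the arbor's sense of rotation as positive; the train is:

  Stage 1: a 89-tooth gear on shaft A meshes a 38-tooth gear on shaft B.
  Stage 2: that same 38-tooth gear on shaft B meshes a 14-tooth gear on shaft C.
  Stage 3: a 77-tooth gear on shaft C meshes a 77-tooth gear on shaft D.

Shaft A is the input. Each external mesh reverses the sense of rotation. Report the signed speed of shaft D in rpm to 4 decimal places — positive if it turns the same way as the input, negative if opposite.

-17329.5714 rpm (opposite to input, |ω| = 17329.5714 rpm)

Stage 1 [89T→38T]: ω = 2726.0000×89/38 = 6384.5789 rpm, dir flips to −; running = −6384.5789
Stage 2 [38T→14T]: ω = 6384.5789×38/14 = 17329.5714 rpm, dir flips to +; running = +17329.5714
Stage 3 [77T→77T]: ω = 17329.5714×77/77 = 17329.5714 rpm, dir flips to −; running = −17329.5714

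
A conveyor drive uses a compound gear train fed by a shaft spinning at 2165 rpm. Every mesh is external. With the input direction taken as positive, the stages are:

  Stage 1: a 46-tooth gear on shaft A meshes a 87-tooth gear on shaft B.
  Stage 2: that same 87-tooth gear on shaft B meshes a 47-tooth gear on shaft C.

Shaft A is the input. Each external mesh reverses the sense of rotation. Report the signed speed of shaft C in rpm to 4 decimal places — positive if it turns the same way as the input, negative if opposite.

Stage 1 [46T→87T]: ω = 2165.0000×46/87 = 1144.7126 rpm, dir flips to −; running = −1144.7126
Stage 2 [87T→47T]: ω = 1144.7126×87/47 = 2118.9362 rpm, dir flips to +; running = +2118.9362

+2118.9362 rpm (same as input, |ω| = 2118.9362 rpm)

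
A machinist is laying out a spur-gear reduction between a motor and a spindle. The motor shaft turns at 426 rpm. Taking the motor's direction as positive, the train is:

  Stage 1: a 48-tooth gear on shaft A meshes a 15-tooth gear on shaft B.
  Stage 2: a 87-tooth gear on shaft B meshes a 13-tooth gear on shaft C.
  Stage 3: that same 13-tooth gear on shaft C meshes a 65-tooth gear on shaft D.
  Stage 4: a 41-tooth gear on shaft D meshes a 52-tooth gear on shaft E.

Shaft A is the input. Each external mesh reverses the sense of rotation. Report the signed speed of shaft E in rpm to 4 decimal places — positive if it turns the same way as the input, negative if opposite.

+1438.6196 rpm (same as input, |ω| = 1438.6196 rpm)

Stage 1 [48T→15T]: ω = 426.0000×48/15 = 1363.2000 rpm, dir flips to −; running = −1363.2000
Stage 2 [87T→13T]: ω = 1363.2000×87/13 = 9122.9538 rpm, dir flips to +; running = +9122.9538
Stage 3 [13T→65T]: ω = 9122.9538×13/65 = 1824.5908 rpm, dir flips to −; running = −1824.5908
Stage 4 [41T→52T]: ω = 1824.5908×41/52 = 1438.6196 rpm, dir flips to +; running = +1438.6196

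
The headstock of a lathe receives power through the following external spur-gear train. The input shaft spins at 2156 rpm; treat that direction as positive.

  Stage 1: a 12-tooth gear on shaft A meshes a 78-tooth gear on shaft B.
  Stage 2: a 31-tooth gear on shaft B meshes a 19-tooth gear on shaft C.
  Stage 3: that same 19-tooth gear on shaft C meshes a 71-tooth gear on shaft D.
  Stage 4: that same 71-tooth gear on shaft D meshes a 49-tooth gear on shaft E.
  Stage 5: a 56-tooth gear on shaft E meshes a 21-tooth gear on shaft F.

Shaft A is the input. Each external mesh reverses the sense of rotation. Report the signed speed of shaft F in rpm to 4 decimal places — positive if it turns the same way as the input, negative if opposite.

Stage 1 [12T→78T]: ω = 2156.0000×12/78 = 331.6923 rpm, dir flips to −; running = −331.6923
Stage 2 [31T→19T]: ω = 331.6923×31/19 = 541.1822 rpm, dir flips to +; running = +541.1822
Stage 3 [19T→71T]: ω = 541.1822×19/71 = 144.8234 rpm, dir flips to −; running = −144.8234
Stage 4 [71T→49T]: ω = 144.8234×71/49 = 209.8462 rpm, dir flips to +; running = +209.8462
Stage 5 [56T→21T]: ω = 209.8462×56/21 = 559.5897 rpm, dir flips to −; running = −559.5897

-559.5897 rpm (opposite to input, |ω| = 559.5897 rpm)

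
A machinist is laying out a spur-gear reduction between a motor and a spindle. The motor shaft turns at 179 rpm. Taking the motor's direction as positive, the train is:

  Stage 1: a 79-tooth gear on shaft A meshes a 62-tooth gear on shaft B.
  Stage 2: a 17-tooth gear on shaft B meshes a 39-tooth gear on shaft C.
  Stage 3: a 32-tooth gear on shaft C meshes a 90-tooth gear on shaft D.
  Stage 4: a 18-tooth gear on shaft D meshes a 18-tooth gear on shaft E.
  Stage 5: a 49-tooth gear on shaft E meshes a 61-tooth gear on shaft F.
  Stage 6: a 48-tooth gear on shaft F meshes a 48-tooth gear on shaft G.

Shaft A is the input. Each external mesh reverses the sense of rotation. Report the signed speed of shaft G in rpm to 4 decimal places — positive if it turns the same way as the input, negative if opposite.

+28.3953 rpm (same as input, |ω| = 28.3953 rpm)

Stage 1 [79T→62T]: ω = 179.0000×79/62 = 228.0806 rpm, dir flips to −; running = −228.0806
Stage 2 [17T→39T]: ω = 228.0806×17/39 = 99.4198 rpm, dir flips to +; running = +99.4198
Stage 3 [32T→90T]: ω = 99.4198×32/90 = 35.3493 rpm, dir flips to −; running = −35.3493
Stage 4 [18T→18T]: ω = 35.3493×18/18 = 35.3493 rpm, dir flips to +; running = +35.3493
Stage 5 [49T→61T]: ω = 35.3493×49/61 = 28.3953 rpm, dir flips to −; running = −28.3953
Stage 6 [48T→48T]: ω = 28.3953×48/48 = 28.3953 rpm, dir flips to +; running = +28.3953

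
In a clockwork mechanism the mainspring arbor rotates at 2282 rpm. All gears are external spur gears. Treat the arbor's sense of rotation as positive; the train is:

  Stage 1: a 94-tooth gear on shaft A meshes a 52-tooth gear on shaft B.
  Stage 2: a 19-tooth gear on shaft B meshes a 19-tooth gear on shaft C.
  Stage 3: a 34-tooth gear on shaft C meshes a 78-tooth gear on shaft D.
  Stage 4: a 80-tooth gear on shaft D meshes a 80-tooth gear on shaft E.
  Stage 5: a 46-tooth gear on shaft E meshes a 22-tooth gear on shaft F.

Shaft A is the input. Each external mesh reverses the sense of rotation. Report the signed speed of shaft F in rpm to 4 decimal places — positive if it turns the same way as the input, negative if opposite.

Stage 1 [94T→52T]: ω = 2282.0000×94/52 = 4125.1538 rpm, dir flips to −; running = −4125.1538
Stage 2 [19T→19T]: ω = 4125.1538×19/19 = 4125.1538 rpm, dir flips to +; running = +4125.1538
Stage 3 [34T→78T]: ω = 4125.1538×34/78 = 1798.1440 rpm, dir flips to −; running = −1798.1440
Stage 4 [80T→80T]: ω = 1798.1440×80/80 = 1798.1440 rpm, dir flips to +; running = +1798.1440
Stage 5 [46T→22T]: ω = 1798.1440×46/22 = 3759.7556 rpm, dir flips to −; running = −3759.7556

-3759.7556 rpm (opposite to input, |ω| = 3759.7556 rpm)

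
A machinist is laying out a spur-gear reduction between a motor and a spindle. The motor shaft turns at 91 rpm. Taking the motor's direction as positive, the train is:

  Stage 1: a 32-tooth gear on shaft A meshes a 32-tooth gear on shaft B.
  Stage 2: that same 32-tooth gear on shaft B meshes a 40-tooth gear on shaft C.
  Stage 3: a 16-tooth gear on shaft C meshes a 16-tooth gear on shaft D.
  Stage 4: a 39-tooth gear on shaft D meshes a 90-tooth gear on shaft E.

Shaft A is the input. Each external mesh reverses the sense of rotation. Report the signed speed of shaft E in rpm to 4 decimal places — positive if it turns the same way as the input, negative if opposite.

Stage 1 [32T→32T]: ω = 91.0000×32/32 = 91.0000 rpm, dir flips to −; running = −91.0000
Stage 2 [32T→40T]: ω = 91.0000×32/40 = 72.8000 rpm, dir flips to +; running = +72.8000
Stage 3 [16T→16T]: ω = 72.8000×16/16 = 72.8000 rpm, dir flips to −; running = −72.8000
Stage 4 [39T→90T]: ω = 72.8000×39/90 = 31.5467 rpm, dir flips to +; running = +31.5467

+31.5467 rpm (same as input, |ω| = 31.5467 rpm)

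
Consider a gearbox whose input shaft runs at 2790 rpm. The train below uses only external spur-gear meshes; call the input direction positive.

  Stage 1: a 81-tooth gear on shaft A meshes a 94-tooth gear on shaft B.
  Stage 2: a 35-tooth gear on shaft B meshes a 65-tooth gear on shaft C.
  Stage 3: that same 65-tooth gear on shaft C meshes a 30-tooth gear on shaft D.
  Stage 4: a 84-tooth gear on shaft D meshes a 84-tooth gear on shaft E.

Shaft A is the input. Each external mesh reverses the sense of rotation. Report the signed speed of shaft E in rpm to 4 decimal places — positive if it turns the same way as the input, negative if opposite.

Stage 1 [81T→94T]: ω = 2790.0000×81/94 = 2404.1489 rpm, dir flips to −; running = −2404.1489
Stage 2 [35T→65T]: ω = 2404.1489×35/65 = 1294.5417 rpm, dir flips to +; running = +1294.5417
Stage 3 [65T→30T]: ω = 1294.5417×65/30 = 2804.8404 rpm, dir flips to −; running = −2804.8404
Stage 4 [84T→84T]: ω = 2804.8404×84/84 = 2804.8404 rpm, dir flips to +; running = +2804.8404

+2804.8404 rpm (same as input, |ω| = 2804.8404 rpm)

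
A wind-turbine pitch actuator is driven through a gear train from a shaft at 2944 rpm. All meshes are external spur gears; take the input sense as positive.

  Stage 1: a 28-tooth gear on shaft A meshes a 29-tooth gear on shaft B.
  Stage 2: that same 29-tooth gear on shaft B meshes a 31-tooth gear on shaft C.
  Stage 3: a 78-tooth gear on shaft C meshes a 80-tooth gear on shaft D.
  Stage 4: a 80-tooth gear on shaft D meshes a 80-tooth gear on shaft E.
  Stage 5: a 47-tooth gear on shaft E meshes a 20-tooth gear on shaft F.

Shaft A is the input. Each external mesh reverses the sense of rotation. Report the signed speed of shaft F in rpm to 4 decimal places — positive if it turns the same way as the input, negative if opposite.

Stage 1 [28T→29T]: ω = 2944.0000×28/29 = 2842.4828 rpm, dir flips to −; running = −2842.4828
Stage 2 [29T→31T]: ω = 2842.4828×29/31 = 2659.0968 rpm, dir flips to +; running = +2659.0968
Stage 3 [78T→80T]: ω = 2659.0968×78/80 = 2592.6194 rpm, dir flips to −; running = −2592.6194
Stage 4 [80T→80T]: ω = 2592.6194×80/80 = 2592.6194 rpm, dir flips to +; running = +2592.6194
Stage 5 [47T→20T]: ω = 2592.6194×47/20 = 6092.6555 rpm, dir flips to −; running = −6092.6555

-6092.6555 rpm (opposite to input, |ω| = 6092.6555 rpm)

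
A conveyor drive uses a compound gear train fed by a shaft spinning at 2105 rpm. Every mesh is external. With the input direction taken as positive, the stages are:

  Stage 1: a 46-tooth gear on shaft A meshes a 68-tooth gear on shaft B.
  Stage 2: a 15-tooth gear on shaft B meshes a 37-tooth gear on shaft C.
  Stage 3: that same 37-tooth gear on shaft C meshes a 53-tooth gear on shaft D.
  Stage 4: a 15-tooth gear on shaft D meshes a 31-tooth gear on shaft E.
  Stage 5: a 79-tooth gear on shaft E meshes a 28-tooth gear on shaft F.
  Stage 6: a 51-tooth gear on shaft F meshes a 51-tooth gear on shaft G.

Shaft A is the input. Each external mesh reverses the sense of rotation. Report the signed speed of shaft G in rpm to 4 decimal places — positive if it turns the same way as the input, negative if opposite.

+550.1930 rpm (same as input, |ω| = 550.1930 rpm)

Stage 1 [46T→68T]: ω = 2105.0000×46/68 = 1423.9706 rpm, dir flips to −; running = −1423.9706
Stage 2 [15T→37T]: ω = 1423.9706×15/37 = 577.2854 rpm, dir flips to +; running = +577.2854
Stage 3 [37T→53T]: ω = 577.2854×37/53 = 403.0105 rpm, dir flips to −; running = −403.0105
Stage 4 [15T→31T]: ω = 403.0105×15/31 = 195.0051 rpm, dir flips to +; running = +195.0051
Stage 5 [79T→28T]: ω = 195.0051×79/28 = 550.1930 rpm, dir flips to −; running = −550.1930
Stage 6 [51T→51T]: ω = 550.1930×51/51 = 550.1930 rpm, dir flips to +; running = +550.1930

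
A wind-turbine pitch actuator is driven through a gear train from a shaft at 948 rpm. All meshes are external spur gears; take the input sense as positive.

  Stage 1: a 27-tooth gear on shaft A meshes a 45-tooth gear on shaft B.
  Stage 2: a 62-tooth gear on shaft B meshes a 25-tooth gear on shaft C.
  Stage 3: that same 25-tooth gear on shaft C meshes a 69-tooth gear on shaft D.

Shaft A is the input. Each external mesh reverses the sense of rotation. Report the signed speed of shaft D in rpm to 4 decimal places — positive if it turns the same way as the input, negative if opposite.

-511.0957 rpm (opposite to input, |ω| = 511.0957 rpm)

Stage 1 [27T→45T]: ω = 948.0000×27/45 = 568.8000 rpm, dir flips to −; running = −568.8000
Stage 2 [62T→25T]: ω = 568.8000×62/25 = 1410.6240 rpm, dir flips to +; running = +1410.6240
Stage 3 [25T→69T]: ω = 1410.6240×25/69 = 511.0957 rpm, dir flips to −; running = −511.0957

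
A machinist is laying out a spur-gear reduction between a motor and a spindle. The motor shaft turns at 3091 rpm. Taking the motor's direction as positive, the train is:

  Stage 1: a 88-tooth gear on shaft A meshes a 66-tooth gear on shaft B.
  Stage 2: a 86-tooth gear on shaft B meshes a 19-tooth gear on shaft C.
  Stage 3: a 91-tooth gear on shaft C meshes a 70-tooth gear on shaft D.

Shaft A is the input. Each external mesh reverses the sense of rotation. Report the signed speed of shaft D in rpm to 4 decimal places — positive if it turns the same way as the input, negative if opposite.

-24250.7930 rpm (opposite to input, |ω| = 24250.7930 rpm)

Stage 1 [88T→66T]: ω = 3091.0000×88/66 = 4121.3333 rpm, dir flips to −; running = −4121.3333
Stage 2 [86T→19T]: ω = 4121.3333×86/19 = 18654.4561 rpm, dir flips to +; running = +18654.4561
Stage 3 [91T→70T]: ω = 18654.4561×91/70 = 24250.7930 rpm, dir flips to −; running = −24250.7930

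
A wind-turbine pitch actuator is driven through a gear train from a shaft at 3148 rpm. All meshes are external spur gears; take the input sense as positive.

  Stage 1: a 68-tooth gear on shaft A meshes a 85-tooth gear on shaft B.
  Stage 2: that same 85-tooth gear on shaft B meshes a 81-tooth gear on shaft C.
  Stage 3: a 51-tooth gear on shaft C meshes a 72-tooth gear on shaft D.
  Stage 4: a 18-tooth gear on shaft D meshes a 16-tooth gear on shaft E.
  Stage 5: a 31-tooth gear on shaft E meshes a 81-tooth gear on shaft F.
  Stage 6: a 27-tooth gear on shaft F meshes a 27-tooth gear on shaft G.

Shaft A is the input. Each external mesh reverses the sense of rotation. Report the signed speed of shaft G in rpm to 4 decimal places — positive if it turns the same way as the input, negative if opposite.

+805.9823 rpm (same as input, |ω| = 805.9823 rpm)

Stage 1 [68T→85T]: ω = 3148.0000×68/85 = 2518.4000 rpm, dir flips to −; running = −2518.4000
Stage 2 [85T→81T]: ω = 2518.4000×85/81 = 2642.7654 rpm, dir flips to +; running = +2642.7654
Stage 3 [51T→72T]: ω = 2642.7654×51/72 = 1871.9588 rpm, dir flips to −; running = −1871.9588
Stage 4 [18T→16T]: ω = 1871.9588×18/16 = 2105.9537 rpm, dir flips to +; running = +2105.9537
Stage 5 [31T→81T]: ω = 2105.9537×31/81 = 805.9823 rpm, dir flips to −; running = −805.9823
Stage 6 [27T→27T]: ω = 805.9823×27/27 = 805.9823 rpm, dir flips to +; running = +805.9823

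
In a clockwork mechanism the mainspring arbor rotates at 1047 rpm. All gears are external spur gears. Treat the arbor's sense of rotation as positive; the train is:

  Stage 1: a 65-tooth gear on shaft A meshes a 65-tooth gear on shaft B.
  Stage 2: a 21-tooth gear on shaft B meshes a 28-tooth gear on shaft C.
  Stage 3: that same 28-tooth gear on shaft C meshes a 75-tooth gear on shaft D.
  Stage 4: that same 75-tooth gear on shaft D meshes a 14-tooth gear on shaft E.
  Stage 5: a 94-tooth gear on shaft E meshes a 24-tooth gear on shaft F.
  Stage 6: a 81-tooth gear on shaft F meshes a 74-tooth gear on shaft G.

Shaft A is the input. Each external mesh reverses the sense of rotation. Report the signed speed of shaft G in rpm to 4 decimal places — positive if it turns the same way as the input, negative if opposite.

+6732.9882 rpm (same as input, |ω| = 6732.9882 rpm)

Stage 1 [65T→65T]: ω = 1047.0000×65/65 = 1047.0000 rpm, dir flips to −; running = −1047.0000
Stage 2 [21T→28T]: ω = 1047.0000×21/28 = 785.2500 rpm, dir flips to +; running = +785.2500
Stage 3 [28T→75T]: ω = 785.2500×28/75 = 293.1600 rpm, dir flips to −; running = −293.1600
Stage 4 [75T→14T]: ω = 293.1600×75/14 = 1570.5000 rpm, dir flips to +; running = +1570.5000
Stage 5 [94T→24T]: ω = 1570.5000×94/24 = 6151.1250 rpm, dir flips to −; running = −6151.1250
Stage 6 [81T→74T]: ω = 6151.1250×81/74 = 6732.9882 rpm, dir flips to +; running = +6732.9882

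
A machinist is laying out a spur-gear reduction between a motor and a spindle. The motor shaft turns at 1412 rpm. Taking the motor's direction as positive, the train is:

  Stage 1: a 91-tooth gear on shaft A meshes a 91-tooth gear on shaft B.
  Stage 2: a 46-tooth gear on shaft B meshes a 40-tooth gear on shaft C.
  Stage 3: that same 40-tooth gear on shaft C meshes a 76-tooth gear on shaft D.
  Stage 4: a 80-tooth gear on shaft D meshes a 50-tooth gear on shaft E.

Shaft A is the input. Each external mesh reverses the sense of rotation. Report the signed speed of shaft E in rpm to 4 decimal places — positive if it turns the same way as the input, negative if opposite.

Stage 1 [91T→91T]: ω = 1412.0000×91/91 = 1412.0000 rpm, dir flips to −; running = −1412.0000
Stage 2 [46T→40T]: ω = 1412.0000×46/40 = 1623.8000 rpm, dir flips to +; running = +1623.8000
Stage 3 [40T→76T]: ω = 1623.8000×40/76 = 854.6316 rpm, dir flips to −; running = −854.6316
Stage 4 [80T→50T]: ω = 854.6316×80/50 = 1367.4105 rpm, dir flips to +; running = +1367.4105

+1367.4105 rpm (same as input, |ω| = 1367.4105 rpm)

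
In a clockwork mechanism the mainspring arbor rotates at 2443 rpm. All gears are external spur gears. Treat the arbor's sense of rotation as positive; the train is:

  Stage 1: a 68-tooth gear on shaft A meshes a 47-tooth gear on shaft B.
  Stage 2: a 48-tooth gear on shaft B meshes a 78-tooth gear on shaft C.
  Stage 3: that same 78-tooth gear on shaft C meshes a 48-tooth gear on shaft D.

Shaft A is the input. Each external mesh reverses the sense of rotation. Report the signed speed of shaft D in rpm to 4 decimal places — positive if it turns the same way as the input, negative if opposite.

Stage 1 [68T→47T]: ω = 2443.0000×68/47 = 3534.5532 rpm, dir flips to −; running = −3534.5532
Stage 2 [48T→78T]: ω = 3534.5532×48/78 = 2175.1097 rpm, dir flips to +; running = +2175.1097
Stage 3 [78T→48T]: ω = 2175.1097×78/48 = 3534.5532 rpm, dir flips to −; running = −3534.5532

-3534.5532 rpm (opposite to input, |ω| = 3534.5532 rpm)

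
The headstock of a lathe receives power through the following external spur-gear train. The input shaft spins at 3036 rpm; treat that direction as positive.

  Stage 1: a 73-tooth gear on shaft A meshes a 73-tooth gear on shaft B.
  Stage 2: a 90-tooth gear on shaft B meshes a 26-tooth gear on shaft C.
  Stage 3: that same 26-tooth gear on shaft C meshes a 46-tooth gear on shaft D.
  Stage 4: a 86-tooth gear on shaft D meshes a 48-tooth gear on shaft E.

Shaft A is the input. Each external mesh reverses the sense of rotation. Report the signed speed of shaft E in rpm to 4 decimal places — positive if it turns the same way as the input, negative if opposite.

+10642.5000 rpm (same as input, |ω| = 10642.5000 rpm)

Stage 1 [73T→73T]: ω = 3036.0000×73/73 = 3036.0000 rpm, dir flips to −; running = −3036.0000
Stage 2 [90T→26T]: ω = 3036.0000×90/26 = 10509.2308 rpm, dir flips to +; running = +10509.2308
Stage 3 [26T→46T]: ω = 10509.2308×26/46 = 5940.0000 rpm, dir flips to −; running = −5940.0000
Stage 4 [86T→48T]: ω = 5940.0000×86/48 = 10642.5000 rpm, dir flips to +; running = +10642.5000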